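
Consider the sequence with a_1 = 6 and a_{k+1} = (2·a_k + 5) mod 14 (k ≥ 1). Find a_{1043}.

3

Computing terms: a_1 = 6,  a_2 = 3,  a_3 = 11,  a_4 = 13,  a_5 = 3.
Since a_5 = a_2 = 3, the sequence is eventually periodic: after a pre-period of length 1 it cycles with period 3.
For k ≥ 2, a_k depends only on (k - 2) mod 3. (1043 - 2) mod 3 = 0, so a_{1043} = a_2 = 3.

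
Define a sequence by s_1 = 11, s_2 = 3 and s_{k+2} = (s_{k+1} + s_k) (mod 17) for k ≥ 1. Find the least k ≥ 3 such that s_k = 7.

s_1 = 11; s_2 = 3; s_3 = 14; s_4 = 0; s_5 = 14; s_6 = 14; s_7 = 11; s_8 = 8; s_9 = 2; s_{10} = 10; s_{11} = 12; s_{12} = 5; s_{13} = 0; s_{14} = 5; s_{15} = 5; s_{16} = 10; s_{17} = 15; s_{18} = 8; s_{19} = 6; s_{20} = 14; s_{21} = 3; s_{22} = 0; s_{23} = 3; s_{24} = 3; s_{25} = 6; s_{26} = 9; s_{27} = 15; s_{28} = 7; s_{29} = 5; s_{30} = 12; s_{31} = 0; s_{32} = 12; s_{33} = 12; s_{34} = 7; s_{35} = 2; s_{36} = 9; s_{37} = 11; s_{38} = 3.
Since (s_{37}, s_{38}) = (s_1, s_2) = (11, 3) (two consecutive terms determine the rest), the sequence is periodic with period 36.
The value 7 first appears (with k ≥ 3) at s_{28}.

28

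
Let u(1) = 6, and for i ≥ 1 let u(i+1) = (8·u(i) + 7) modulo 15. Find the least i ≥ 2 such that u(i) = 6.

Listing terms: u(1) = 6; u(2) = 10; u(3) = 12; u(4) = 13; u(5) = 6.
The sequence repeats with period 4.
The value 6 next appears (with i ≥ 2) at u(5).

5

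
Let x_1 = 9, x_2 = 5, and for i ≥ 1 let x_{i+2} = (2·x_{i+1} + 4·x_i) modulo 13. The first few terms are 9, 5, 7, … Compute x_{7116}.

x_1 = 9, x_2 = 5, x_3 = 7, x_4 = 8, x_5 = 5, x_6 = 3, x_7 = 0, x_8 = 12, x_9 = 11, x_{10} = 5, x_{11} = 2, x_{12} = 11, x_{13} = 4, x_{14} = 0, x_{15} = 3, x_{16} = 6, x_{17} = 11, x_{18} = 7, x_{19} = 6, x_{20} = 1, x_{21} = 0, x_{22} = 4, x_{23} = 8, x_{24} = 6, x_{25} = 5, x_{26} = 8, x_{27} = 10, x_{28} = 0, x_{29} = 1, x_{30} = 2, x_{31} = 8, x_{32} = 11, x_{33} = 2, x_{34} = 9, x_{35} = 0, x_{36} = 10, x_{37} = 7, x_{38} = 2, x_{39} = 6, x_{40} = 7, x_{41} = 12, x_{42} = 0, x_{43} = 9, x_{44} = 5.
Since (x_{43}, x_{44}) = (x_1, x_2) = (9, 5) (two consecutive terms determine the rest), the sequence is periodic with period 42.
So x_{7116} = x_{1 + ((7116-1) mod 42)} = x_{18} = 7.

7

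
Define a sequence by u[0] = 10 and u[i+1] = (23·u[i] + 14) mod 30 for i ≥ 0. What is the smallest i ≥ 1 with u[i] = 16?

We have u[0] = 10,  u[1] = 4,  u[2] = 16,  u[3] = 22,  u[4] = 10.
The sequence repeats with period 4.
The value 16 first appears (with i ≥ 1) at u[2].

2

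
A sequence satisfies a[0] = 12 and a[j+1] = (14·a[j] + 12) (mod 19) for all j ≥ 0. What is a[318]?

17

Listing terms: a[0] = 12,  a[1] = 9,  a[2] = 5,  a[3] = 6,  a[4] = 1,  a[5] = 7,  a[6] = 15,  a[7] = 13,  a[8] = 4,  a[9] = 11,  a[10] = 14,  a[11] = 18,  a[12] = 17,  a[13] = 3,  a[14] = 16,  a[15] = 8,  a[16] = 10,  a[17] = 0,  a[18] = 12.
Since a[18] = a[0] = 12, the sequence is periodic with period 18.
So a[318] = a[0 + ((318-0) mod 18)] = a[12] = 17.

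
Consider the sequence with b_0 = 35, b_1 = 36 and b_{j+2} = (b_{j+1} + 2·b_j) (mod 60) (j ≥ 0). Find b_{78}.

We have b_0 = 35,  b_1 = 36,  b_2 = 46,  b_3 = 58,  b_4 = 30,  b_5 = 26,  b_6 = 26,  b_7 = 18,  b_8 = 10,  b_9 = 46,  b_{10} = 6,  b_{11} = 38,  b_{12} = 50,  b_{13} = 6,  b_{14} = 46,  b_{15} = 58.
Since (b_{14}, b_{15}) = (b_2, b_3) = (46, 58) (two consecutive terms determine the rest), the sequence is eventually periodic: after a pre-period of length 2 it cycles with period 12.
For j ≥ 2, b_j depends only on (j - 2) mod 12. (78 - 2) mod 12 = 4, so b_{78} = b_6 = 26.

26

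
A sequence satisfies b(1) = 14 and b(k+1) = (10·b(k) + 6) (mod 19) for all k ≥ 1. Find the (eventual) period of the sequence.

18

Computing terms: b(1) = 14, b(2) = 13, b(3) = 3, b(4) = 17, b(5) = 5, b(6) = 18, b(7) = 15, b(8) = 4, b(9) = 8, b(10) = 10, b(11) = 11, b(12) = 2, b(13) = 7, b(14) = 0, b(15) = 6, b(16) = 9, b(17) = 1, b(18) = 16, b(19) = 14.
Since b(19) = b(1) = 14, the sequence is periodic with period 18.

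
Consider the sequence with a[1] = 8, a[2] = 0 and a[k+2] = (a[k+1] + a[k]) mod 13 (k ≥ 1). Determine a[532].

5

Computing terms: a[1] = 8; a[2] = 0; a[3] = 8; a[4] = 8; a[5] = 3; a[6] = 11; a[7] = 1; a[8] = 12; a[9] = 0; a[10] = 12; a[11] = 12; a[12] = 11; a[13] = 10; a[14] = 8; a[15] = 5; a[16] = 0; a[17] = 5; a[18] = 5; a[19] = 10; a[20] = 2; a[21] = 12; a[22] = 1; a[23] = 0; a[24] = 1; a[25] = 1; a[26] = 2; a[27] = 3; a[28] = 5; a[29] = 8; a[30] = 0.
Since (a[29], a[30]) = (a[1], a[2]) = (8, 0) (two consecutive terms determine the rest), the sequence is periodic with period 28.
(532 - 1) mod 28 = 27, so a[532] = a[28] = 5.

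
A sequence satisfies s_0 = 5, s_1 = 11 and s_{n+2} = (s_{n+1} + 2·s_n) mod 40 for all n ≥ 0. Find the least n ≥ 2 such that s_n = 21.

2

We have s_0 = 5,  s_1 = 11,  s_2 = 21,  s_3 = 3,  s_4 = 5,  s_5 = 11.
Since (s_4, s_5) = (s_0, s_1) = (5, 11) (two consecutive terms determine the rest), the sequence is periodic with period 4.
The value 21 first appears (with n ≥ 2) at s_2.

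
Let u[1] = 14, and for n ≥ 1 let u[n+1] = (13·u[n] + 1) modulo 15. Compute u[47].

u[1] = 14,  u[2] = 3,  u[3] = 10,  u[4] = 11,  u[5] = 9,  u[6] = 13,  u[7] = 5,  u[8] = 6,  u[9] = 4,  u[10] = 8,  u[11] = 0,  u[12] = 1,  u[13] = 14.
The sequence repeats with period 12.
So u[47] = u[1 + ((47-1) mod 12)] = u[11] = 0.

0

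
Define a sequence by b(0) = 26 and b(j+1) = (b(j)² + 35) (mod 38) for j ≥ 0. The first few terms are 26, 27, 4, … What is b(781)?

b(0) = 26, b(1) = 27, b(2) = 4, b(3) = 13, b(4) = 14, b(5) = 3, b(6) = 6, b(7) = 33, b(8) = 22, b(9) = 25, b(10) = 14.
Since b(10) = b(4) = 14, the sequence is eventually periodic: after a pre-period of length 4 it cycles with period 6.
For j ≥ 4, b(j) depends only on (j - 4) mod 6. (781 - 4) mod 6 = 3, so b(781) = b(7) = 33.

33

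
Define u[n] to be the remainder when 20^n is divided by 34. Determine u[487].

u[0] = 1, u[1] = 20, u[2] = 26, u[3] = 10, u[4] = 30, u[5] = 22, u[6] = 32, u[7] = 28, u[8] = 16, u[9] = 14, u[10] = 8, u[11] = 24, u[12] = 4, u[13] = 12, u[14] = 2, u[15] = 6, u[16] = 18, u[17] = 20.
Since u[17] = u[1] = 20, the sequence is eventually periodic: after a pre-period of length 1 it cycles with period 16.
For n ≥ 1, u[n] depends only on (n - 1) mod 16. (487 - 1) mod 16 = 6, so u[487] = u[7] = 28.

28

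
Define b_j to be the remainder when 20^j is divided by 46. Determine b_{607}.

Computing terms: b_0 = 1, b_1 = 20, b_2 = 32, b_3 = 42, b_4 = 12, b_5 = 10, b_6 = 16, b_7 = 44, b_8 = 6, b_9 = 28, b_{10} = 8, b_{11} = 22, b_{12} = 26, b_{13} = 14, b_{14} = 4, b_{15} = 34, b_{16} = 36, b_{17} = 30, b_{18} = 2, b_{19} = 40, b_{20} = 18, b_{21} = 38, b_{22} = 24, b_{23} = 20.
Since b_{23} = b_1 = 20, the sequence is eventually periodic: after a pre-period of length 1 it cycles with period 22.
For j ≥ 1, b_j depends only on (j - 1) mod 22. (607 - 1) mod 22 = 12, so b_{607} = b_{13} = 14.

14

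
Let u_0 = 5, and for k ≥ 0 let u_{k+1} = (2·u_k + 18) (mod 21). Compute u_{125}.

Computing terms: u_0 = 5; u_1 = 7; u_2 = 11; u_3 = 19; u_4 = 14; u_5 = 4; u_6 = 5.
Since u_6 = u_0 = 5, the sequence is periodic with period 6.
So u_{125} = u_{0 + ((125-0) mod 6)} = u_5 = 4.

4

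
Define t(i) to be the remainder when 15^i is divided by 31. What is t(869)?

Computing terms: t(0) = 1,  t(1) = 15,  t(2) = 8,  t(3) = 27,  t(4) = 2,  t(5) = 30,  t(6) = 16,  t(7) = 23,  t(8) = 4,  t(9) = 29,  t(10) = 1.
Since t(10) = t(0) = 1, the sequence is periodic with period 10.
(869 - 0) mod 10 = 9, so t(869) = t(9) = 29.

29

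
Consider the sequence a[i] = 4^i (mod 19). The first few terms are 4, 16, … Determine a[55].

4

Listing terms: a[1] = 4; a[2] = 16; a[3] = 7; a[4] = 9; a[5] = 17; a[6] = 11; a[7] = 6; a[8] = 5; a[9] = 1; a[10] = 4.
Since a[10] = a[1] = 4, the sequence is periodic with period 9.
(55 - 1) mod 9 = 0, so a[55] = a[1] = 4.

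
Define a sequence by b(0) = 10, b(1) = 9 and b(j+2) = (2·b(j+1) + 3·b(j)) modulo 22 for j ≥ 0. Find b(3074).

Listing terms: b(0) = 10, b(1) = 9, b(2) = 4, b(3) = 13, b(4) = 16, b(5) = 5, b(6) = 14, b(7) = 21, b(8) = 18, b(9) = 11, b(10) = 10, b(11) = 9.
The sequence repeats with period 10.
(3074 - 0) mod 10 = 4, so b(3074) = b(4) = 16.

16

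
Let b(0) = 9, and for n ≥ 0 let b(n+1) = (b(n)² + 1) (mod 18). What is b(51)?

14

b(0) = 9, b(1) = 10, b(2) = 11, b(3) = 14, b(4) = 17, b(5) = 2, b(6) = 5, b(7) = 8, b(8) = 11.
Since b(8) = b(2) = 11, the sequence is eventually periodic: after a pre-period of length 2 it cycles with period 6.
For n ≥ 2, b(n) depends only on (n - 2) mod 6. (51 - 2) mod 6 = 1, so b(51) = b(3) = 14.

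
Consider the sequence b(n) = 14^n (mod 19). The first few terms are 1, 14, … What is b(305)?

Listing terms: b(0) = 1,  b(1) = 14,  b(2) = 6,  b(3) = 8,  b(4) = 17,  b(5) = 10,  b(6) = 7,  b(7) = 3,  b(8) = 4,  b(9) = 18,  b(10) = 5,  b(11) = 13,  b(12) = 11,  b(13) = 2,  b(14) = 9,  b(15) = 12,  b(16) = 16,  b(17) = 15,  b(18) = 1.
The sequence repeats with period 18.
(305 - 0) mod 18 = 17, so b(305) = b(17) = 15.

15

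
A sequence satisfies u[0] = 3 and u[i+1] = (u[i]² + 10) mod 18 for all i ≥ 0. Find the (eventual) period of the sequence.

We have u[0] = 3, u[1] = 1, u[2] = 11, u[3] = 5, u[4] = 17, u[5] = 11.
Since u[5] = u[2] = 11, the sequence is eventually periodic: after a pre-period of length 2 it cycles with period 3.

3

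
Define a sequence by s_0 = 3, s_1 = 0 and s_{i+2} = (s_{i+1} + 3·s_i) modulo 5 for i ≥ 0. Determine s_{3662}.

Computing terms: s_0 = 3,  s_1 = 0,  s_2 = 4,  s_3 = 4,  s_4 = 1,  s_5 = 3,  s_6 = 1,  s_7 = 0,  s_8 = 3,  s_9 = 3,  s_{10} = 2,  s_{11} = 1,  s_{12} = 2,  s_{13} = 0,  s_{14} = 1,  s_{15} = 1,  s_{16} = 4,  s_{17} = 2,  s_{18} = 4,  s_{19} = 0,  s_{20} = 2,  s_{21} = 2,  s_{22} = 3,  s_{23} = 4,  s_{24} = 3,  s_{25} = 0.
Since (s_{24}, s_{25}) = (s_0, s_1) = (3, 0) (two consecutive terms determine the rest), the sequence is periodic with period 24.
(3662 - 0) mod 24 = 14, so s_{3662} = s_{14} = 1.

1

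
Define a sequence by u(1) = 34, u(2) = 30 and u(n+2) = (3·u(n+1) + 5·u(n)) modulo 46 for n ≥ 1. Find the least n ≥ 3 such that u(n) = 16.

Listing terms: u(1) = 34, u(2) = 30, u(3) = 30, u(4) = 10, u(5) = 42, u(6) = 38, u(7) = 2, u(8) = 12, u(9) = 0, u(10) = 14, u(11) = 42, u(12) = 12, u(13) = 16, u(14) = 16, u(15) = 36, u(16) = 4, u(17) = 8, u(18) = 44, u(19) = 34, u(20) = 0, u(21) = 32, u(22) = 4, u(23) = 34, u(24) = 30.
The sequence repeats with period 22.
The value 16 first appears (with n ≥ 3) at u(13).

13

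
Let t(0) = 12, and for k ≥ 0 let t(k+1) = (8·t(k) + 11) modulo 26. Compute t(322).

Computing terms: t(0) = 12; t(1) = 3; t(2) = 9; t(3) = 5; t(4) = 25; t(5) = 3.
Since t(5) = t(1) = 3, the sequence is eventually periodic: after a pre-period of length 1 it cycles with period 4.
For k ≥ 1, t(k) depends only on (k - 1) mod 4. (322 - 1) mod 4 = 1, so t(322) = t(2) = 9.

9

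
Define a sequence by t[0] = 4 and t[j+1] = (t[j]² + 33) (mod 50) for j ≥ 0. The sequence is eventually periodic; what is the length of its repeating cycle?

t[0] = 4,  t[1] = 49,  t[2] = 34,  t[3] = 39,  t[4] = 4.
The sequence repeats with period 4.

4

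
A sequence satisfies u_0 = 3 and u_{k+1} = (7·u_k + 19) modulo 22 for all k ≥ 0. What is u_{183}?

0

u_0 = 3, u_1 = 18, u_2 = 13, u_3 = 0, u_4 = 19, u_5 = 20, u_6 = 5, u_7 = 10, u_8 = 1, u_9 = 4, u_{10} = 3.
Since u_{10} = u_0 = 3, the sequence is periodic with period 10.
(183 - 0) mod 10 = 3, so u_{183} = u_3 = 0.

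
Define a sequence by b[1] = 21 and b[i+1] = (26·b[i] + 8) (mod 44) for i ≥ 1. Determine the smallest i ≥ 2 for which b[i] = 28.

5

Computing terms: b[1] = 21,  b[2] = 26,  b[3] = 24,  b[4] = 16,  b[5] = 28,  b[6] = 32,  b[7] = 4,  b[8] = 24.
Since b[8] = b[3] = 24, the sequence is eventually periodic: after a pre-period of length 2 it cycles with period 5.
The value 28 first appears (with i ≥ 2) at b[5].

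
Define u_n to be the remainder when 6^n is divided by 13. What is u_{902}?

10

Computing terms: u_0 = 1; u_1 = 6; u_2 = 10; u_3 = 8; u_4 = 9; u_5 = 2; u_6 = 12; u_7 = 7; u_8 = 3; u_9 = 5; u_{10} = 4; u_{11} = 11; u_{12} = 1.
Since u_{12} = u_0 = 1, the sequence is periodic with period 12.
(902 - 0) mod 12 = 2, so u_{902} = u_2 = 10.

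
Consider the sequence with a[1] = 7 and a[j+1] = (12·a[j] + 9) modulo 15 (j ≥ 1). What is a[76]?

Computing terms: a[1] = 7, a[2] = 3, a[3] = 0, a[4] = 9, a[5] = 12, a[6] = 3.
Since a[6] = a[2] = 3, the sequence is eventually periodic: after a pre-period of length 1 it cycles with period 4.
For j ≥ 2, a[j] depends only on (j - 2) mod 4. (76 - 2) mod 4 = 2, so a[76] = a[4] = 9.

9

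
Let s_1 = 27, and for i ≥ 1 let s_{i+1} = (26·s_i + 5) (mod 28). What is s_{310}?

23

s_1 = 27,  s_2 = 7,  s_3 = 19,  s_4 = 23,  s_5 = 15,  s_6 = 3,  s_7 = 27.
Since s_7 = s_1 = 27, the sequence is periodic with period 6.
(310 - 1) mod 6 = 3, so s_{310} = s_4 = 23.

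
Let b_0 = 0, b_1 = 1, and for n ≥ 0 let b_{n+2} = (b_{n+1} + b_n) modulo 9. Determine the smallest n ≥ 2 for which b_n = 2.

3

b_0 = 0, b_1 = 1, b_2 = 1, b_3 = 2, b_4 = 3, b_5 = 5, b_6 = 8, b_7 = 4, b_8 = 3, b_9 = 7, b_{10} = 1, b_{11} = 8, b_{12} = 0, b_{13} = 8, b_{14} = 8, b_{15} = 7, b_{16} = 6, b_{17} = 4, b_{18} = 1, b_{19} = 5, b_{20} = 6, b_{21} = 2, b_{22} = 8, b_{23} = 1, b_{24} = 0, b_{25} = 1.
The sequence repeats with period 24.
The value 2 first appears (with n ≥ 2) at b_3.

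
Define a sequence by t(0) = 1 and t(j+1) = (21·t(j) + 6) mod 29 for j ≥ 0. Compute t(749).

t(0) = 1,  t(1) = 27,  t(2) = 22,  t(3) = 4,  t(4) = 3,  t(5) = 11,  t(6) = 5,  t(7) = 24,  t(8) = 17,  t(9) = 15,  t(10) = 2,  t(11) = 19,  t(12) = 28,  t(13) = 14,  t(14) = 10,  t(15) = 13,  t(16) = 18,  t(17) = 7,  t(18) = 8,  t(19) = 0,  t(20) = 6,  t(21) = 16,  t(22) = 23,  t(23) = 25,  t(24) = 9,  t(25) = 21,  t(26) = 12,  t(27) = 26,  t(28) = 1.
Since t(28) = t(0) = 1, the sequence is periodic with period 28.
(749 - 0) mod 28 = 21, so t(749) = t(21) = 16.

16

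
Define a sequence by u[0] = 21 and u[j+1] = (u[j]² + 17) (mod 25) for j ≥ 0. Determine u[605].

Listing terms: u[0] = 21; u[1] = 8; u[2] = 6; u[3] = 3; u[4] = 1; u[5] = 18; u[6] = 16; u[7] = 23; u[8] = 21.
Since u[8] = u[0] = 21, the sequence is periodic with period 8.
(605 - 0) mod 8 = 5, so u[605] = u[5] = 18.

18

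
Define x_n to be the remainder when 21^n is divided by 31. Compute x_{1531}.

21

Listing terms: x_0 = 1; x_1 = 21; x_2 = 7; x_3 = 23; x_4 = 18; x_5 = 6; x_6 = 2; x_7 = 11; x_8 = 14; x_9 = 15; x_{10} = 5; x_{11} = 12; x_{12} = 4; x_{13} = 22; x_{14} = 28; x_{15} = 30; x_{16} = 10; x_{17} = 24; x_{18} = 8; x_{19} = 13; x_{20} = 25; x_{21} = 29; x_{22} = 20; x_{23} = 17; x_{24} = 16; x_{25} = 26; x_{26} = 19; x_{27} = 27; x_{28} = 9; x_{29} = 3; x_{30} = 1.
Since x_{30} = x_0 = 1, the sequence is periodic with period 30.
(1531 - 0) mod 30 = 1, so x_{1531} = x_1 = 21.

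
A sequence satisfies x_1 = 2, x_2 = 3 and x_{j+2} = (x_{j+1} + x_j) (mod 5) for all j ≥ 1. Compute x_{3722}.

3

x_1 = 2; x_2 = 3; x_3 = 0; x_4 = 3; x_5 = 3; x_6 = 1; x_7 = 4; x_8 = 0; x_9 = 4; x_{10} = 4; x_{11} = 3; x_{12} = 2; x_{13} = 0; x_{14} = 2; x_{15} = 2; x_{16} = 4; x_{17} = 1; x_{18} = 0; x_{19} = 1; x_{20} = 1; x_{21} = 2; x_{22} = 3.
The sequence repeats with period 20.
(3722 - 1) mod 20 = 1, so x_{3722} = x_2 = 3.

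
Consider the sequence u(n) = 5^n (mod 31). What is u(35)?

Computing terms: u(1) = 5,  u(2) = 25,  u(3) = 1,  u(4) = 5.
Since u(4) = u(1) = 5, the sequence is periodic with period 3.
(35 - 1) mod 3 = 1, so u(35) = u(2) = 25.

25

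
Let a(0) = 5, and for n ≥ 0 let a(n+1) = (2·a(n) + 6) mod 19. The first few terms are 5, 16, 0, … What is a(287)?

We have a(0) = 5; a(1) = 16; a(2) = 0; a(3) = 6; a(4) = 18; a(5) = 4; a(6) = 14; a(7) = 15; a(8) = 17; a(9) = 2; a(10) = 10; a(11) = 7; a(12) = 1; a(13) = 8; a(14) = 3; a(15) = 12; a(16) = 11; a(17) = 9; a(18) = 5.
Since a(18) = a(0) = 5, the sequence is periodic with period 18.
So a(287) = a(0 + ((287-0) mod 18)) = a(17) = 9.

9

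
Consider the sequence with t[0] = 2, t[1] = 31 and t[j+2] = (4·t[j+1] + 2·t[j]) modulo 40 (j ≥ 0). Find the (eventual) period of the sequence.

Listing terms: t[0] = 2,  t[1] = 31,  t[2] = 8,  t[3] = 14,  t[4] = 32,  t[5] = 36,  t[6] = 8,  t[7] = 24,  t[8] = 32,  t[9] = 16,  t[10] = 8,  t[11] = 24.
Since (t[10], t[11]) = (t[6], t[7]) = (8, 24) (two consecutive terms determine the rest), the sequence is eventually periodic: after a pre-period of length 6 it cycles with period 4.

4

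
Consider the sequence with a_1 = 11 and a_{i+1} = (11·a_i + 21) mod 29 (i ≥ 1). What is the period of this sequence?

28

Computing terms: a_1 = 11,  a_2 = 26,  a_3 = 17,  a_4 = 5,  a_5 = 18,  a_6 = 16,  a_7 = 23,  a_8 = 13,  a_9 = 19,  a_{10} = 27,  a_{11} = 28,  a_{12} = 10,  a_{13} = 15,  a_{14} = 12,  a_{15} = 8,  a_{16} = 22,  a_{17} = 2,  a_{18} = 14,  a_{19} = 1,  a_{20} = 3,  a_{21} = 25,  a_{22} = 6,  a_{23} = 0,  a_{24} = 21,  a_{25} = 20,  a_{26} = 9,  a_{27} = 4,  a_{28} = 7,  a_{29} = 11.
Since a_{29} = a_1 = 11, the sequence is periodic with period 28.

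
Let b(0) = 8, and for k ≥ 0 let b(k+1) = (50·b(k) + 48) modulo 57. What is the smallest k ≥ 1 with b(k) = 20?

4

Listing terms: b(0) = 8, b(1) = 49, b(2) = 47, b(3) = 4, b(4) = 20, b(5) = 22, b(6) = 8.
The sequence repeats with period 6.
The value 20 first appears (with k ≥ 1) at b(4).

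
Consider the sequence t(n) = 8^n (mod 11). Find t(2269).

7

Computing terms: t(0) = 1, t(1) = 8, t(2) = 9, t(3) = 6, t(4) = 4, t(5) = 10, t(6) = 3, t(7) = 2, t(8) = 5, t(9) = 7, t(10) = 1.
The sequence repeats with period 10.
(2269 - 0) mod 10 = 9, so t(2269) = t(9) = 7.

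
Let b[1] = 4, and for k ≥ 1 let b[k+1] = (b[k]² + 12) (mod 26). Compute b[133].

8

Listing terms: b[1] = 4,  b[2] = 2,  b[3] = 16,  b[4] = 8,  b[5] = 24,  b[6] = 16.
Since b[6] = b[3] = 16, the sequence is eventually periodic: after a pre-period of length 2 it cycles with period 3.
For k ≥ 3, b[k] depends only on (k - 3) mod 3. (133 - 3) mod 3 = 1, so b[133] = b[4] = 8.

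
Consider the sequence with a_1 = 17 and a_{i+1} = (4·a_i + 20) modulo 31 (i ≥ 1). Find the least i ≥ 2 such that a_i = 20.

4

Listing terms: a_1 = 17,  a_2 = 26,  a_3 = 0,  a_4 = 20,  a_5 = 7,  a_6 = 17.
The sequence repeats with period 5.
The value 20 first appears (with i ≥ 2) at a_4.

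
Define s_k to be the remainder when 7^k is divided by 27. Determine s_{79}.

16

We have s_1 = 7, s_2 = 22, s_3 = 19, s_4 = 25, s_5 = 13, s_6 = 10, s_7 = 16, s_8 = 4, s_9 = 1, s_{10} = 7.
The sequence repeats with period 9.
(79 - 1) mod 9 = 6, so s_{79} = s_7 = 16.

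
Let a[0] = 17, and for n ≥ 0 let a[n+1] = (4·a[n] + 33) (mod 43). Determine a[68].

Listing terms: a[0] = 17, a[1] = 15, a[2] = 7, a[3] = 18, a[4] = 19, a[5] = 23, a[6] = 39, a[7] = 17.
Since a[7] = a[0] = 17, the sequence is periodic with period 7.
(68 - 0) mod 7 = 5, so a[68] = a[5] = 23.

23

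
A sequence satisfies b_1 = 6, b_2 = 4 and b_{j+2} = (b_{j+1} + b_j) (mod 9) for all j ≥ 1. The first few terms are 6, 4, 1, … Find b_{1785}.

We have b_1 = 6, b_2 = 4, b_3 = 1, b_4 = 5, b_5 = 6, b_6 = 2, b_7 = 8, b_8 = 1, b_9 = 0, b_{10} = 1, b_{11} = 1, b_{12} = 2, b_{13} = 3, b_{14} = 5, b_{15} = 8, b_{16} = 4, b_{17} = 3, b_{18} = 7, b_{19} = 1, b_{20} = 8, b_{21} = 0, b_{22} = 8, b_{23} = 8, b_{24} = 7, b_{25} = 6, b_{26} = 4.
The sequence repeats with period 24.
(1785 - 1) mod 24 = 8, so b_{1785} = b_9 = 0.

0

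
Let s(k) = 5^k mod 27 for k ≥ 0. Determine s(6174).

1

Listing terms: s(0) = 1; s(1) = 5; s(2) = 25; s(3) = 17; s(4) = 4; s(5) = 20; s(6) = 19; s(7) = 14; s(8) = 16; s(9) = 26; s(10) = 22; s(11) = 2; s(12) = 10; s(13) = 23; s(14) = 7; s(15) = 8; s(16) = 13; s(17) = 11; s(18) = 1.
The sequence repeats with period 18.
(6174 - 0) mod 18 = 0, so s(6174) = s(0) = 1.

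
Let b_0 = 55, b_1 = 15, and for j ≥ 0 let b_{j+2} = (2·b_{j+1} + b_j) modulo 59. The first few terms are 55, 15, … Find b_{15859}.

We have b_0 = 55,  b_1 = 15,  b_2 = 26,  b_3 = 8,  b_4 = 42,  b_5 = 33,  b_6 = 49,  b_7 = 13,  b_8 = 16,  b_9 = 45,  b_{10} = 47,  b_{11} = 21,  b_{12} = 30,  b_{13} = 22,  b_{14} = 15,  b_{15} = 52,  b_{16} = 1,  b_{17} = 54,  b_{18} = 50,  b_{19} = 36,  b_{20} = 4,  b_{21} = 44,  b_{22} = 33,  b_{23} = 51,  b_{24} = 17,  b_{25} = 26,  b_{26} = 10,  b_{27} = 46,  b_{28} = 43,  b_{29} = 14,  b_{30} = 12,  b_{31} = 38,  b_{32} = 29,  b_{33} = 37,  b_{34} = 44,  b_{35} = 7,  b_{36} = 58,  b_{37} = 5,  b_{38} = 9,  b_{39} = 23,  b_{40} = 55,  b_{41} = 15.
Since (b_{40}, b_{41}) = (b_0, b_1) = (55, 15) (two consecutive terms determine the rest), the sequence is periodic with period 40.
So b_{15859} = b_{0 + ((15859-0) mod 40)} = b_{19} = 36.

36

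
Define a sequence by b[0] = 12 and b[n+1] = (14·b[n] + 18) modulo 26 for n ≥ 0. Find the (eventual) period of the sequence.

b[0] = 12, b[1] = 4, b[2] = 22, b[3] = 14, b[4] = 6, b[5] = 24, b[6] = 16, b[7] = 8, b[8] = 0, b[9] = 18, b[10] = 10, b[11] = 2, b[12] = 20, b[13] = 12.
Since b[13] = b[0] = 12, the sequence is periodic with period 13.

13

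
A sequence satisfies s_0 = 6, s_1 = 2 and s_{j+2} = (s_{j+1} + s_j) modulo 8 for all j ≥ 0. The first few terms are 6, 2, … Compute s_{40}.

2

Listing terms: s_0 = 6, s_1 = 2, s_2 = 0, s_3 = 2, s_4 = 2, s_5 = 4, s_6 = 6, s_7 = 2.
Since (s_6, s_7) = (s_0, s_1) = (6, 2) (two consecutive terms determine the rest), the sequence is periodic with period 6.
So s_{40} = s_{0 + ((40-0) mod 6)} = s_4 = 2.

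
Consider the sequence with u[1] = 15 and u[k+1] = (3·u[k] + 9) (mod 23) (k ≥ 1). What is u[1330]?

13

u[1] = 15,  u[2] = 8,  u[3] = 10,  u[4] = 16,  u[5] = 11,  u[6] = 19,  u[7] = 20,  u[8] = 0,  u[9] = 9,  u[10] = 13,  u[11] = 2,  u[12] = 15.
Since u[12] = u[1] = 15, the sequence is periodic with period 11.
So u[1330] = u[1 + ((1330-1) mod 11)] = u[10] = 13.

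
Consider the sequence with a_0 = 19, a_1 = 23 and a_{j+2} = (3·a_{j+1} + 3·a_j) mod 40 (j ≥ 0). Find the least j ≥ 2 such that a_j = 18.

a_0 = 19,  a_1 = 23,  a_2 = 6,  a_3 = 7,  a_4 = 39,  a_5 = 18,  a_6 = 11,  a_7 = 7,  a_8 = 14,  a_9 = 23,  a_{10} = 31,  a_{11} = 2,  a_{12} = 19,  a_{13} = 23.
The sequence repeats with period 12.
The value 18 first appears (with j ≥ 2) at a_5.

5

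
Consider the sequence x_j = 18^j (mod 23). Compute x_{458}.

6

We have x_0 = 1,  x_1 = 18,  x_2 = 2,  x_3 = 13,  x_4 = 4,  x_5 = 3,  x_6 = 8,  x_7 = 6,  x_8 = 16,  x_9 = 12,  x_{10} = 9,  x_{11} = 1.
Since x_{11} = x_0 = 1, the sequence is periodic with period 11.
So x_{458} = x_{0 + ((458-0) mod 11)} = x_7 = 6.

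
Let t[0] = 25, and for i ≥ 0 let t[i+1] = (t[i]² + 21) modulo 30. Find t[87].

10

t[0] = 25; t[1] = 16; t[2] = 7; t[3] = 10; t[4] = 1; t[5] = 22; t[6] = 25.
Since t[6] = t[0] = 25, the sequence is periodic with period 6.
(87 - 0) mod 6 = 3, so t[87] = t[3] = 10.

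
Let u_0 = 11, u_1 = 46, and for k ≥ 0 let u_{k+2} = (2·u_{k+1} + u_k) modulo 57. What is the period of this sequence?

We have u_0 = 11, u_1 = 46, u_2 = 46, u_3 = 24, u_4 = 37, u_5 = 41, u_6 = 5, u_7 = 51, u_8 = 50, u_9 = 37, u_{10} = 10, u_{11} = 0, u_{12} = 10, u_{13} = 20, u_{14} = 50, u_{15} = 6, u_{16} = 5, u_{17} = 16, u_{18} = 37, u_{19} = 33, u_{20} = 46, u_{21} = 11, u_{22} = 11, u_{23} = 33, u_{24} = 20, u_{25} = 16, u_{26} = 52, u_{27} = 6, u_{28} = 7, u_{29} = 20, u_{30} = 47, u_{31} = 0, u_{32} = 47, u_{33} = 37, u_{34} = 7, u_{35} = 51, u_{36} = 52, u_{37} = 41, u_{38} = 20, u_{39} = 24, u_{40} = 11, u_{41} = 46.
The sequence repeats with period 40.

40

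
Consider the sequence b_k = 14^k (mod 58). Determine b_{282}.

We have b_1 = 14, b_2 = 22, b_3 = 18, b_4 = 20, b_5 = 48, b_6 = 34, b_7 = 12, b_8 = 52, b_9 = 32, b_{10} = 42, b_{11} = 8, b_{12} = 54, b_{13} = 2, b_{14} = 28, b_{15} = 44, b_{16} = 36, b_{17} = 40, b_{18} = 38, b_{19} = 10, b_{20} = 24, b_{21} = 46, b_{22} = 6, b_{23} = 26, b_{24} = 16, b_{25} = 50, b_{26} = 4, b_{27} = 56, b_{28} = 30, b_{29} = 14.
Since b_{29} = b_1 = 14, the sequence is periodic with period 28.
So b_{282} = b_{1 + ((282-1) mod 28)} = b_2 = 22.

22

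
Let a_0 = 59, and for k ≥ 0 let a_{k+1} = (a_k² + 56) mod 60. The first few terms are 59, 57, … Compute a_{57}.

21

a_0 = 59; a_1 = 57; a_2 = 5; a_3 = 21; a_4 = 17; a_5 = 45; a_6 = 41; a_7 = 57.
Since a_7 = a_1 = 57, the sequence is eventually periodic: after a pre-period of length 1 it cycles with period 6.
For k ≥ 1, a_k depends only on (k - 1) mod 6. (57 - 1) mod 6 = 2, so a_{57} = a_3 = 21.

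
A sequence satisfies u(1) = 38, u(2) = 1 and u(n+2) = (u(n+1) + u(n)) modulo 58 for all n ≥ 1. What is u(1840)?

We have u(1) = 38; u(2) = 1; u(3) = 39; u(4) = 40; u(5) = 21; u(6) = 3; u(7) = 24; u(8) = 27; u(9) = 51; u(10) = 20; u(11) = 13; u(12) = 33; u(13) = 46; u(14) = 21; u(15) = 9; u(16) = 30; u(17) = 39; u(18) = 11; u(19) = 50; u(20) = 3; u(21) = 53; u(22) = 56; u(23) = 51; u(24) = 49; u(25) = 42; u(26) = 33; u(27) = 17; u(28) = 50; u(29) = 9; u(30) = 1; u(31) = 10; u(32) = 11; u(33) = 21; u(34) = 32; u(35) = 53; u(36) = 27; u(37) = 22; u(38) = 49; u(39) = 13; u(40) = 4; u(41) = 17; u(42) = 21; u(43) = 38; u(44) = 1.
The sequence repeats with period 42.
So u(1840) = u(1 + ((1840-1) mod 42)) = u(34) = 32.

32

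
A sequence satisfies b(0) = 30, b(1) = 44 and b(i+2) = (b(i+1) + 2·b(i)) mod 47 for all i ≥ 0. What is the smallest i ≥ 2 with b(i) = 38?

We have b(0) = 30; b(1) = 44; b(2) = 10; b(3) = 4; b(4) = 24; b(5) = 32; b(6) = 33; b(7) = 3; b(8) = 22; b(9) = 28; b(10) = 25; b(11) = 34; b(12) = 37; b(13) = 11; b(14) = 38; b(15) = 13; b(16) = 42; b(17) = 21; b(18) = 11; b(19) = 6; b(20) = 28; b(21) = 40; b(22) = 2; b(23) = 35; b(24) = 39; b(25) = 15; b(26) = 46; b(27) = 29; b(28) = 27; b(29) = 38; b(30) = 45; b(31) = 27; b(32) = 23; b(33) = 30; b(34) = 29; b(35) = 42; b(36) = 6; b(37) = 43; b(38) = 8; b(39) = 0; b(40) = 16; b(41) = 16; b(42) = 1; b(43) = 33; b(44) = 35; b(45) = 7; b(46) = 30; b(47) = 44.
Since (b(46), b(47)) = (b(0), b(1)) = (30, 44) (two consecutive terms determine the rest), the sequence is periodic with period 46.
The value 38 first appears (with i ≥ 2) at b(14).

14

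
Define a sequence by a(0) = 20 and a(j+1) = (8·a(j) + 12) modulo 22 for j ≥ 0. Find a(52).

2

Computing terms: a(0) = 20, a(1) = 18, a(2) = 2, a(3) = 6, a(4) = 16, a(5) = 8, a(6) = 10, a(7) = 4, a(8) = 0, a(9) = 12, a(10) = 20.
Since a(10) = a(0) = 20, the sequence is periodic with period 10.
So a(52) = a(0 + ((52-0) mod 10)) = a(2) = 2.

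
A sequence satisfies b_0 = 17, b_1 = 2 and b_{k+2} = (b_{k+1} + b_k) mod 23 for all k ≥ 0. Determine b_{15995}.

b_0 = 17; b_1 = 2; b_2 = 19; b_3 = 21; b_4 = 17; b_5 = 15; b_6 = 9; b_7 = 1; b_8 = 10; b_9 = 11; b_{10} = 21; b_{11} = 9; b_{12} = 7; b_{13} = 16; b_{14} = 0; b_{15} = 16; b_{16} = 16; b_{17} = 9; b_{18} = 2; b_{19} = 11; b_{20} = 13; b_{21} = 1; b_{22} = 14; b_{23} = 15; b_{24} = 6; b_{25} = 21; b_{26} = 4; b_{27} = 2; b_{28} = 6; b_{29} = 8; b_{30} = 14; b_{31} = 22; b_{32} = 13; b_{33} = 12; b_{34} = 2; b_{35} = 14; b_{36} = 16; b_{37} = 7; b_{38} = 0; b_{39} = 7; b_{40} = 7; b_{41} = 14; b_{42} = 21; b_{43} = 12; b_{44} = 10; b_{45} = 22; b_{46} = 9; b_{47} = 8; b_{48} = 17; b_{49} = 2.
Since (b_{48}, b_{49}) = (b_0, b_1) = (17, 2) (two consecutive terms determine the rest), the sequence is periodic with period 48.
So b_{15995} = b_{0 + ((15995-0) mod 48)} = b_{11} = 9.

9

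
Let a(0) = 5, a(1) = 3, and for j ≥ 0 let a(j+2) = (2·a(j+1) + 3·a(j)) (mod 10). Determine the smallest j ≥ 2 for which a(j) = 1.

a(0) = 5; a(1) = 3; a(2) = 1; a(3) = 1; a(4) = 5; a(5) = 3.
The sequence repeats with period 4.
The value 1 first appears (with j ≥ 2) at a(2).

2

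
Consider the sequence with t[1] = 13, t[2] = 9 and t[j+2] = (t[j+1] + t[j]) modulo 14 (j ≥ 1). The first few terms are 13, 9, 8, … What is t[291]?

Listing terms: t[1] = 13, t[2] = 9, t[3] = 8, t[4] = 3, t[5] = 11, t[6] = 0, t[7] = 11, t[8] = 11, t[9] = 8, t[10] = 5, t[11] = 13, t[12] = 4, t[13] = 3, t[14] = 7, t[15] = 10, t[16] = 3, t[17] = 13, t[18] = 2, t[19] = 1, t[20] = 3, t[21] = 4, t[22] = 7, t[23] = 11, t[24] = 4, t[25] = 1, t[26] = 5, t[27] = 6, t[28] = 11, t[29] = 3, t[30] = 0, t[31] = 3, t[32] = 3, t[33] = 6, t[34] = 9, t[35] = 1, t[36] = 10, t[37] = 11, t[38] = 7, t[39] = 4, t[40] = 11, t[41] = 1, t[42] = 12, t[43] = 13, t[44] = 11, t[45] = 10, t[46] = 7, t[47] = 3, t[48] = 10, t[49] = 13, t[50] = 9.
The sequence repeats with period 48.
(291 - 1) mod 48 = 2, so t[291] = t[3] = 8.

8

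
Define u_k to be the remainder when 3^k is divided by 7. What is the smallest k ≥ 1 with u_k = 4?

u_0 = 1,  u_1 = 3,  u_2 = 2,  u_3 = 6,  u_4 = 4,  u_5 = 5,  u_6 = 1.
The sequence repeats with period 6.
The value 4 first appears (with k ≥ 1) at u_4.

4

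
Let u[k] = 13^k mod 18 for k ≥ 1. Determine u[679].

Computing terms: u[1] = 13, u[2] = 7, u[3] = 1, u[4] = 13.
Since u[4] = u[1] = 13, the sequence is periodic with period 3.
So u[679] = u[1 + ((679-1) mod 3)] = u[1] = 13.

13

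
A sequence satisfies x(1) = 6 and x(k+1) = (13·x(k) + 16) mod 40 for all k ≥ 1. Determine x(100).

30

We have x(1) = 6,  x(2) = 14,  x(3) = 38,  x(4) = 30,  x(5) = 6.
The sequence repeats with period 4.
So x(100) = x(1 + ((100-1) mod 4)) = x(4) = 30.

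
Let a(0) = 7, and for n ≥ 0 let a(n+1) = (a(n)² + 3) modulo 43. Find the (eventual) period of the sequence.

3

a(0) = 7, a(1) = 9, a(2) = 41, a(3) = 7.
The sequence repeats with period 3.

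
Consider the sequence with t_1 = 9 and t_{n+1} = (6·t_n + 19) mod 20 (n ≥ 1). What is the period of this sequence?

5

Listing terms: t_1 = 9,  t_2 = 13,  t_3 = 17,  t_4 = 1,  t_5 = 5,  t_6 = 9.
Since t_6 = t_1 = 9, the sequence is periodic with period 5.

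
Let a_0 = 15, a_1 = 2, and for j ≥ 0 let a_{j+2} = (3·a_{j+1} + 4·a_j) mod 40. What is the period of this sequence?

We have a_0 = 15,  a_1 = 2,  a_2 = 26,  a_3 = 6,  a_4 = 2,  a_5 = 30,  a_6 = 18,  a_7 = 14,  a_8 = 34,  a_9 = 38,  a_{10} = 10,  a_{11} = 22,  a_{12} = 26,  a_{13} = 6.
Since (a_{12}, a_{13}) = (a_2, a_3) = (26, 6) (two consecutive terms determine the rest), the sequence is eventually periodic: after a pre-period of length 2 it cycles with period 10.

10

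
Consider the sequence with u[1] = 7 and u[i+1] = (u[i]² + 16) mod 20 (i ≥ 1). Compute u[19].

Listing terms: u[1] = 7; u[2] = 5; u[3] = 1; u[4] = 17; u[5] = 5.
Since u[5] = u[2] = 5, the sequence is eventually periodic: after a pre-period of length 1 it cycles with period 3.
For i ≥ 2, u[i] depends only on (i - 2) mod 3. (19 - 2) mod 3 = 2, so u[19] = u[4] = 17.

17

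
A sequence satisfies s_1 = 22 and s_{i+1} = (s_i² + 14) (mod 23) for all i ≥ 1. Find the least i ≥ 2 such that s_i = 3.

4

Computing terms: s_1 = 22, s_2 = 15, s_3 = 9, s_4 = 3, s_5 = 0, s_6 = 14, s_7 = 3.
Since s_7 = s_4 = 3, the sequence is eventually periodic: after a pre-period of length 3 it cycles with period 3.
The value 3 first appears (with i ≥ 2) at s_4.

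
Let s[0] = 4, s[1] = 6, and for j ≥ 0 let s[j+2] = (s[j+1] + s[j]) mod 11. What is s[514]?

4

Computing terms: s[0] = 4,  s[1] = 6,  s[2] = 10,  s[3] = 5,  s[4] = 4,  s[5] = 9,  s[6] = 2,  s[7] = 0,  s[8] = 2,  s[9] = 2,  s[10] = 4,  s[11] = 6.
Since (s[10], s[11]) = (s[0], s[1]) = (4, 6) (two consecutive terms determine the rest), the sequence is periodic with period 10.
So s[514] = s[0 + ((514-0) mod 10)] = s[4] = 4.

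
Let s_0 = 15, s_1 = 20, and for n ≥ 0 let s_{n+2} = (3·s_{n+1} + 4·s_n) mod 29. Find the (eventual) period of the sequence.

We have s_0 = 15,  s_1 = 20,  s_2 = 4,  s_3 = 5,  s_4 = 2,  s_5 = 26,  s_6 = 28,  s_7 = 14,  s_8 = 9,  s_9 = 25,  s_{10} = 24,  s_{11} = 27,  s_{12} = 3,  s_{13} = 1,  s_{14} = 15,  s_{15} = 20.
The sequence repeats with period 14.

14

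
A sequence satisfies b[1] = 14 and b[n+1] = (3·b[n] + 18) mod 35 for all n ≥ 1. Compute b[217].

14

b[1] = 14, b[2] = 25, b[3] = 23, b[4] = 17, b[5] = 34, b[6] = 15, b[7] = 28, b[8] = 32, b[9] = 9, b[10] = 10, b[11] = 13, b[12] = 22, b[13] = 14.
Since b[13] = b[1] = 14, the sequence is periodic with period 12.
(217 - 1) mod 12 = 0, so b[217] = b[1] = 14.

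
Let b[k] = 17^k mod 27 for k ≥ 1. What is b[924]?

Computing terms: b[1] = 17,  b[2] = 19,  b[3] = 26,  b[4] = 10,  b[5] = 8,  b[6] = 1,  b[7] = 17.
Since b[7] = b[1] = 17, the sequence is periodic with period 6.
So b[924] = b[1 + ((924-1) mod 6)] = b[6] = 1.

1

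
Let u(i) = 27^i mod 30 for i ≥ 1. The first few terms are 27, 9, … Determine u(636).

21

u(1) = 27; u(2) = 9; u(3) = 3; u(4) = 21; u(5) = 27.
The sequence repeats with period 4.
(636 - 1) mod 4 = 3, so u(636) = u(4) = 21.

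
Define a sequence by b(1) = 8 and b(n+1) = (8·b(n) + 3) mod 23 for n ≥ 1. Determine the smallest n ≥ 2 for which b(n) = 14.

4

Listing terms: b(1) = 8, b(2) = 21, b(3) = 10, b(4) = 14, b(5) = 0, b(6) = 3, b(7) = 4, b(8) = 12, b(9) = 7, b(10) = 13, b(11) = 15, b(12) = 8.
The sequence repeats with period 11.
The value 14 first appears (with n ≥ 2) at b(4).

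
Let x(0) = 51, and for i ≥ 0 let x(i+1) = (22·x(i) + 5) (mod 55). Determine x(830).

Computing terms: x(0) = 51, x(1) = 27, x(2) = 49, x(3) = 38, x(4) = 16, x(5) = 27.
Since x(5) = x(1) = 27, the sequence is eventually periodic: after a pre-period of length 1 it cycles with period 4.
For i ≥ 1, x(i) depends only on (i - 1) mod 4. (830 - 1) mod 4 = 1, so x(830) = x(2) = 49.

49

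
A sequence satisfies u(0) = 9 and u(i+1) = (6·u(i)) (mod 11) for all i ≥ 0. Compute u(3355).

We have u(0) = 9; u(1) = 10; u(2) = 5; u(3) = 8; u(4) = 4; u(5) = 2; u(6) = 1; u(7) = 6; u(8) = 3; u(9) = 7; u(10) = 9.
The sequence repeats with period 10.
So u(3355) = u(0 + ((3355-0) mod 10)) = u(5) = 2.

2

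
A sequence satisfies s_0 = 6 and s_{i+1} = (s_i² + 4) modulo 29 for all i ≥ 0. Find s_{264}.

s_0 = 6, s_1 = 11, s_2 = 9, s_3 = 27, s_4 = 8, s_5 = 10, s_6 = 17, s_7 = 3, s_8 = 13, s_9 = 28, s_{10} = 5, s_{11} = 0, s_{12} = 4, s_{13} = 20, s_{14} = 27.
Since s_{14} = s_3 = 27, the sequence is eventually periodic: after a pre-period of length 3 it cycles with period 11.
For i ≥ 3, s_i depends only on (i - 3) mod 11. (264 - 3) mod 11 = 8, so s_{264} = s_{11} = 0.

0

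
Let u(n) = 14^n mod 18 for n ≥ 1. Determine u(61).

14

We have u(1) = 14,  u(2) = 16,  u(3) = 8,  u(4) = 4,  u(5) = 2,  u(6) = 10,  u(7) = 14.
The sequence repeats with period 6.
(61 - 1) mod 6 = 0, so u(61) = u(1) = 14.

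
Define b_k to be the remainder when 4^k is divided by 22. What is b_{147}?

16

Listing terms: b_1 = 4; b_2 = 16; b_3 = 20; b_4 = 14; b_5 = 12; b_6 = 4.
The sequence repeats with period 5.
So b_{147} = b_{1 + ((147-1) mod 5)} = b_2 = 16.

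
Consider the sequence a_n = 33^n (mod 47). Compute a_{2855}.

29

Listing terms: a_0 = 1; a_1 = 33; a_2 = 8; a_3 = 29; a_4 = 17; a_5 = 44; a_6 = 42; a_7 = 23; a_8 = 7; a_9 = 43; a_{10} = 9; a_{11} = 15; a_{12} = 25; a_{13} = 26; a_{14} = 12; a_{15} = 20; a_{16} = 2; a_{17} = 19; a_{18} = 16; a_{19} = 11; a_{20} = 34; a_{21} = 41; a_{22} = 37; a_{23} = 46; a_{24} = 14; a_{25} = 39; a_{26} = 18; a_{27} = 30; a_{28} = 3; a_{29} = 5; a_{30} = 24; a_{31} = 40; a_{32} = 4; a_{33} = 38; a_{34} = 32; a_{35} = 22; a_{36} = 21; a_{37} = 35; a_{38} = 27; a_{39} = 45; a_{40} = 28; a_{41} = 31; a_{42} = 36; a_{43} = 13; a_{44} = 6; a_{45} = 10; a_{46} = 1.
The sequence repeats with period 46.
So a_{2855} = a_{0 + ((2855-0) mod 46)} = a_3 = 29.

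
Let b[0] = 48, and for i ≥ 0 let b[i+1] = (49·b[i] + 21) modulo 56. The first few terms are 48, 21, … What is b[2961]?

21

We have b[0] = 48, b[1] = 21, b[2] = 42, b[3] = 7, b[4] = 28, b[5] = 49, b[6] = 14, b[7] = 35, b[8] = 0, b[9] = 21.
Since b[9] = b[1] = 21, the sequence is eventually periodic: after a pre-period of length 1 it cycles with period 8.
For i ≥ 1, b[i] depends only on (i - 1) mod 8. (2961 - 1) mod 8 = 0, so b[2961] = b[1] = 21.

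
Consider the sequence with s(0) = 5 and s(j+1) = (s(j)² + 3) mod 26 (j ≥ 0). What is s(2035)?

s(0) = 5,  s(1) = 2,  s(2) = 7,  s(3) = 0,  s(4) = 3,  s(5) = 12,  s(6) = 17,  s(7) = 6,  s(8) = 13,  s(9) = 16,  s(10) = 25,  s(11) = 4,  s(12) = 19,  s(13) = 0.
Since s(13) = s(3) = 0, the sequence is eventually periodic: after a pre-period of length 3 it cycles with period 10.
For j ≥ 3, s(j) depends only on (j - 3) mod 10. (2035 - 3) mod 10 = 2, so s(2035) = s(5) = 12.

12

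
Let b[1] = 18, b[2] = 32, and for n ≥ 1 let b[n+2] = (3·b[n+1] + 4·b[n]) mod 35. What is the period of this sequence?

b[1] = 18; b[2] = 32; b[3] = 28; b[4] = 2; b[5] = 13; b[6] = 12; b[7] = 18; b[8] = 32.
Since (b[7], b[8]) = (b[1], b[2]) = (18, 32) (two consecutive terms determine the rest), the sequence is periodic with period 6.

6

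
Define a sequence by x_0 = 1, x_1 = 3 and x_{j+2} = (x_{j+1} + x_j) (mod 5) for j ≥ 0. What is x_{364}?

1

We have x_0 = 1,  x_1 = 3,  x_2 = 4,  x_3 = 2,  x_4 = 1,  x_5 = 3.
The sequence repeats with period 4.
So x_{364} = x_{0 + ((364-0) mod 4)} = x_0 = 1.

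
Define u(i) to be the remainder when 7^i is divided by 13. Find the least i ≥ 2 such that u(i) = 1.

Computing terms: u(1) = 7; u(2) = 10; u(3) = 5; u(4) = 9; u(5) = 11; u(6) = 12; u(7) = 6; u(8) = 3; u(9) = 8; u(10) = 4; u(11) = 2; u(12) = 1; u(13) = 7.
The sequence repeats with period 12.
The value 1 first appears (with i ≥ 2) at u(12).

12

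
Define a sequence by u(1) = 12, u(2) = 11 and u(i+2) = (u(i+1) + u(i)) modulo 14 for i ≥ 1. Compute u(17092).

6

u(1) = 12,  u(2) = 11,  u(3) = 9,  u(4) = 6,  u(5) = 1,  u(6) = 7,  u(7) = 8,  u(8) = 1,  u(9) = 9,  u(10) = 10,  u(11) = 5,  u(12) = 1,  u(13) = 6,  u(14) = 7,  u(15) = 13,  u(16) = 6,  u(17) = 5,  u(18) = 11,  u(19) = 2,  u(20) = 13,  u(21) = 1,  u(22) = 0,  u(23) = 1,  u(24) = 1,  u(25) = 2,  u(26) = 3,  u(27) = 5,  u(28) = 8,  u(29) = 13,  u(30) = 7,  u(31) = 6,  u(32) = 13,  u(33) = 5,  u(34) = 4,  u(35) = 9,  u(36) = 13,  u(37) = 8,  u(38) = 7,  u(39) = 1,  u(40) = 8,  u(41) = 9,  u(42) = 3,  u(43) = 12,  u(44) = 1,  u(45) = 13,  u(46) = 0,  u(47) = 13,  u(48) = 13,  u(49) = 12,  u(50) = 11.
The sequence repeats with period 48.
So u(17092) = u(1 + ((17092-1) mod 48)) = u(4) = 6.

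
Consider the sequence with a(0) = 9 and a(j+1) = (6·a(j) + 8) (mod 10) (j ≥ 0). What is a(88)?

a(0) = 9; a(1) = 2; a(2) = 0; a(3) = 8; a(4) = 6; a(5) = 4; a(6) = 2.
Since a(6) = a(1) = 2, the sequence is eventually periodic: after a pre-period of length 1 it cycles with period 5.
For j ≥ 1, a(j) depends only on (j - 1) mod 5. (88 - 1) mod 5 = 2, so a(88) = a(3) = 8.

8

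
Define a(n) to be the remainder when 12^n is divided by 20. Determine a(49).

Computing terms: a(1) = 12; a(2) = 4; a(3) = 8; a(4) = 16; a(5) = 12.
The sequence repeats with period 4.
So a(49) = a(1 + ((49-1) mod 4)) = a(1) = 12.

12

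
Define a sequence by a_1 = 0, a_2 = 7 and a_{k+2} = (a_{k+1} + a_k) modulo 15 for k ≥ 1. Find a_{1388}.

11

Computing terms: a_1 = 0,  a_2 = 7,  a_3 = 7,  a_4 = 14,  a_5 = 6,  a_6 = 5,  a_7 = 11,  a_8 = 1,  a_9 = 12,  a_{10} = 13,  a_{11} = 10,  a_{12} = 8,  a_{13} = 3,  a_{14} = 11,  a_{15} = 14,  a_{16} = 10,  a_{17} = 9,  a_{18} = 4,  a_{19} = 13,  a_{20} = 2,  a_{21} = 0,  a_{22} = 2,  a_{23} = 2,  a_{24} = 4,  a_{25} = 6,  a_{26} = 10,  a_{27} = 1,  a_{28} = 11,  a_{29} = 12,  a_{30} = 8,  a_{31} = 5,  a_{32} = 13,  a_{33} = 3,  a_{34} = 1,  a_{35} = 4,  a_{36} = 5,  a_{37} = 9,  a_{38} = 14,  a_{39} = 8,  a_{40} = 7,  a_{41} = 0,  a_{42} = 7.
The sequence repeats with period 40.
(1388 - 1) mod 40 = 27, so a_{1388} = a_{28} = 11.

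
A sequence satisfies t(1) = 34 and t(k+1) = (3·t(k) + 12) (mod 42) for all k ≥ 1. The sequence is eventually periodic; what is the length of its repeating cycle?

6

Computing terms: t(1) = 34; t(2) = 30; t(3) = 18; t(4) = 24; t(5) = 0; t(6) = 12; t(7) = 6; t(8) = 30.
Since t(8) = t(2) = 30, the sequence is eventually periodic: after a pre-period of length 1 it cycles with period 6.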